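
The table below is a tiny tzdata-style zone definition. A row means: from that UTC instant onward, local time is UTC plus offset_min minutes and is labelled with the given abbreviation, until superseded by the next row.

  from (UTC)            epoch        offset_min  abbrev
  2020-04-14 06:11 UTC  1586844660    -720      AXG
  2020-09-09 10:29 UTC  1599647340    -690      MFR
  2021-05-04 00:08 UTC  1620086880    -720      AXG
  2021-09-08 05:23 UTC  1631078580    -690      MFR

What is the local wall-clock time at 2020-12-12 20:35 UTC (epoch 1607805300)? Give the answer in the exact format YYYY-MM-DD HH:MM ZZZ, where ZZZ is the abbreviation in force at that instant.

2020-12-12 09:05 MFR

Query: 2020-12-12 20:35 UTC
Rule 2/4 (MFR, -11:30): 2020-09-09 10:29 UTC ≤ query < 2021-05-04 00:08 UTC
20·60 + 35 - 690 = 545 min
545 = 0·1440 + 545; 545 = 9·60 + 5 → 09:05, same day
→ 2020-12-12 09:05 MFR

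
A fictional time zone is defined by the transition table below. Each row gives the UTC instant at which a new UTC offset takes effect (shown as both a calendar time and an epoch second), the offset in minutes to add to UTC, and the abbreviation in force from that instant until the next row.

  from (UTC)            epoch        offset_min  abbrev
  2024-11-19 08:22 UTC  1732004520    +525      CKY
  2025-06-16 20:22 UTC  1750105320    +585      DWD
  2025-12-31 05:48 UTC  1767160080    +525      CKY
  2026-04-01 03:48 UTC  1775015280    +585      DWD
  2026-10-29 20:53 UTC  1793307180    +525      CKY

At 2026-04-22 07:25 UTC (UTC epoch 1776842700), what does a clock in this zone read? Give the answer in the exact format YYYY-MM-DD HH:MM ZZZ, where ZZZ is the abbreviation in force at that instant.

2026-04-22 17:10 DWD

Query: 2026-04-22 07:25 UTC
Rule 4/5 (DWD, +09:45): 2026-04-01 03:48 UTC ≤ query < 2026-10-29 20:53 UTC
7·60 + 25 + 585 = 1030 min
1030 = 0·1440 + 1030; 1030 = 17·60 + 10 → 17:10, same day
→ 2026-04-22 17:10 DWD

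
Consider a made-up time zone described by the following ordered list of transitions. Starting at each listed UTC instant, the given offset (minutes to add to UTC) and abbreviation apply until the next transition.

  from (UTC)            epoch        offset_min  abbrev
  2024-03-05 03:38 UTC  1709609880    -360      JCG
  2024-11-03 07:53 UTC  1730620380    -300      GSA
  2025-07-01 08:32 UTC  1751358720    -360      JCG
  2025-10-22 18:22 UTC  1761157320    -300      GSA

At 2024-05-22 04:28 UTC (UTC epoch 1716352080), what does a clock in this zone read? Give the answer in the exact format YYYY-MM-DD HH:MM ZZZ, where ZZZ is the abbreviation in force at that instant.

2024-05-21 22:28 JCG

Query: 2024-05-22 04:28 UTC
Rule 1/4 (JCG, -06:00): 2024-03-05 03:38 UTC ≤ query < 2024-11-03 07:53 UTC
4·60 + 28 - 360 = -92 min
-92 = -1·1440 + 1348; 1348 = 22·60 + 28 → 22:28, 2024-05-22 - 1 day = 2024-05-21
→ 2024-05-21 22:28 JCG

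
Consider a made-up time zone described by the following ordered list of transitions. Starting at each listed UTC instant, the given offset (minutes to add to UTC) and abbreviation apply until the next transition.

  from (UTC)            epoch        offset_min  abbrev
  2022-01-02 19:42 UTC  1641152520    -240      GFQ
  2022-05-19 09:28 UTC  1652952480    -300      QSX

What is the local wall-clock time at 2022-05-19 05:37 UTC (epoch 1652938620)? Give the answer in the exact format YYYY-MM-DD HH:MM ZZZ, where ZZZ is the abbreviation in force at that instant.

Query: 2022-05-19 05:37 UTC
Rule 1/2 (GFQ, -04:00): 2022-01-02 19:42 UTC ≤ query < 2022-05-19 09:28 UTC
5·60 + 37 - 240 = 97 min
97 = 0·1440 + 97; 97 = 1·60 + 37 → 01:37, same day
→ 2022-05-19 01:37 GFQ

2022-05-19 01:37 GFQ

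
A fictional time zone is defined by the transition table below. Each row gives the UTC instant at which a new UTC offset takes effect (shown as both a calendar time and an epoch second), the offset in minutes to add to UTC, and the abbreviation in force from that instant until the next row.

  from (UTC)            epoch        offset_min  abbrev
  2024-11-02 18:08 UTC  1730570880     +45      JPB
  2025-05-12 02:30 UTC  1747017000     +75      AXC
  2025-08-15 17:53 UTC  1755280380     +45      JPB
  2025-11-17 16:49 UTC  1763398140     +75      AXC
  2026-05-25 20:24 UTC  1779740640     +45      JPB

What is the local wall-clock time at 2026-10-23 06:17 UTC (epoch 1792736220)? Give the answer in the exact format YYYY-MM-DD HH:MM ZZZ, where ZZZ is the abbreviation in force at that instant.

2026-10-23 07:02 JPB

Query: 2026-10-23 06:17 UTC
Rule 5/5 (JPB, +00:45): 2026-05-25 20:24 UTC ≤ query < +∞
6·60 + 17 + 45 = 422 min
422 = 0·1440 + 422; 422 = 7·60 + 2 → 07:02, same day
→ 2026-10-23 07:02 JPB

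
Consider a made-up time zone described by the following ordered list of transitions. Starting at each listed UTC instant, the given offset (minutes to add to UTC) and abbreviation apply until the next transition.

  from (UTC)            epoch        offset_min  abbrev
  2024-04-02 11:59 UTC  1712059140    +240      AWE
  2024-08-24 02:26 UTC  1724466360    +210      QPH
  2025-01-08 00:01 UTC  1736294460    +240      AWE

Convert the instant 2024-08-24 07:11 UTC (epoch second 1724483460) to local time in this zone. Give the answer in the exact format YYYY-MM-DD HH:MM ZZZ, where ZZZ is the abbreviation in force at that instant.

Query: 2024-08-24 07:11 UTC
Rule 2/3 (QPH, +03:30): 2024-08-24 02:26 UTC ≤ query < 2025-01-08 00:01 UTC
7·60 + 11 + 210 = 641 min
641 = 0·1440 + 641; 641 = 10·60 + 41 → 10:41, same day
→ 2024-08-24 10:41 QPH

2024-08-24 10:41 QPH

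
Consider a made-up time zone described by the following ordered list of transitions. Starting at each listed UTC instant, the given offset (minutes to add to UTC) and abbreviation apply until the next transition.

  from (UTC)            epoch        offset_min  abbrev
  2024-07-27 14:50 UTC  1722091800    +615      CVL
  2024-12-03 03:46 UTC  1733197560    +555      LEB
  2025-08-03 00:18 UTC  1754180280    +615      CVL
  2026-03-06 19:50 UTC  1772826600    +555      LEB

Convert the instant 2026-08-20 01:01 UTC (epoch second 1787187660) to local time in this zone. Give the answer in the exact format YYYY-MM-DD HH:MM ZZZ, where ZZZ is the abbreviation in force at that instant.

Query: 2026-08-20 01:01 UTC
Rule 4/4 (LEB, +09:15): 2026-03-06 19:50 UTC ≤ query < +∞
1·60 + 1 + 555 = 616 min
616 = 0·1440 + 616; 616 = 10·60 + 16 → 10:16, same day
→ 2026-08-20 10:16 LEB

2026-08-20 10:16 LEB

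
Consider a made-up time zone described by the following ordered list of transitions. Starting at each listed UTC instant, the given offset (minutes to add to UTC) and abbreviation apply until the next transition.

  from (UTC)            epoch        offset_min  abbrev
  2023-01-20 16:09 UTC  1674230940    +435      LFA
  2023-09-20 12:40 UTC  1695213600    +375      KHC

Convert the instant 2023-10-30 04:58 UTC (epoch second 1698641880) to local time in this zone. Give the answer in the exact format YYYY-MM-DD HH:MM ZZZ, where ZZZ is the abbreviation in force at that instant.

Query: 2023-10-30 04:58 UTC
Rule 2/2 (KHC, +06:15): 2023-09-20 12:40 UTC ≤ query < +∞
4·60 + 58 + 375 = 673 min
673 = 0·1440 + 673; 673 = 11·60 + 13 → 11:13, same day
→ 2023-10-30 11:13 KHC

2023-10-30 11:13 KHC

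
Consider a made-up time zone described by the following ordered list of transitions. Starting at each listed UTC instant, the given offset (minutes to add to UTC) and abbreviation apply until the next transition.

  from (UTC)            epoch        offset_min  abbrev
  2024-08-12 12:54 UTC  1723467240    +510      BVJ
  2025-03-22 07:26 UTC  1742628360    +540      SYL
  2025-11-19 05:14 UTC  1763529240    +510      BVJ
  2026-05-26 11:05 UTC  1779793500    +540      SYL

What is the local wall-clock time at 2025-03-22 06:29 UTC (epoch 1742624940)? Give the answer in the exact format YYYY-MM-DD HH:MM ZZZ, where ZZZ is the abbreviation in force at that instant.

2025-03-22 14:59 BVJ

Query: 2025-03-22 06:29 UTC
Rule 1/4 (BVJ, +08:30): 2024-08-12 12:54 UTC ≤ query < 2025-03-22 07:26 UTC
6·60 + 29 + 510 = 899 min
899 = 0·1440 + 899; 899 = 14·60 + 59 → 14:59, same day
→ 2025-03-22 14:59 BVJ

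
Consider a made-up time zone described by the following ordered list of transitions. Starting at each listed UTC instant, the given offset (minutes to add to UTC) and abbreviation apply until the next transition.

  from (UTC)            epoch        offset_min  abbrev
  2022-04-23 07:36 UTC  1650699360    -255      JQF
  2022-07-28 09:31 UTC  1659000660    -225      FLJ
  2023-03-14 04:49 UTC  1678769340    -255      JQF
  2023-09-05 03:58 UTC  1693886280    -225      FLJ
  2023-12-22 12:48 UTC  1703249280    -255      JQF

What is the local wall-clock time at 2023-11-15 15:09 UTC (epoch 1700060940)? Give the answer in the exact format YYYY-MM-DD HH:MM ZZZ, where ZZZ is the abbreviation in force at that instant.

2023-11-15 11:24 FLJ

Query: 2023-11-15 15:09 UTC
Rule 4/5 (FLJ, -03:45): 2023-09-05 03:58 UTC ≤ query < 2023-12-22 12:48 UTC
15·60 + 9 - 225 = 684 min
684 = 0·1440 + 684; 684 = 11·60 + 24 → 11:24, same day
→ 2023-11-15 11:24 FLJ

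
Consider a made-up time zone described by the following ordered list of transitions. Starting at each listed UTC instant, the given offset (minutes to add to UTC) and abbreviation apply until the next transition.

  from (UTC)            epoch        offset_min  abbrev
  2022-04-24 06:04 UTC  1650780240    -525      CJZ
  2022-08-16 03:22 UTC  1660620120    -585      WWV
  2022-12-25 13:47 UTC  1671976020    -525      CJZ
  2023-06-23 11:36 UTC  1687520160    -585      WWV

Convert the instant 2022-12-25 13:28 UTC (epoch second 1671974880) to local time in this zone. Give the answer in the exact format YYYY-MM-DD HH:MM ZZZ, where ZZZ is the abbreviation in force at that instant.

2022-12-25 03:43 WWV

Query: 2022-12-25 13:28 UTC
Rule 2/4 (WWV, -09:45): 2022-08-16 03:22 UTC ≤ query < 2022-12-25 13:47 UTC
13·60 + 28 - 585 = 223 min
223 = 0·1440 + 223; 223 = 3·60 + 43 → 03:43, same day
→ 2022-12-25 03:43 WWV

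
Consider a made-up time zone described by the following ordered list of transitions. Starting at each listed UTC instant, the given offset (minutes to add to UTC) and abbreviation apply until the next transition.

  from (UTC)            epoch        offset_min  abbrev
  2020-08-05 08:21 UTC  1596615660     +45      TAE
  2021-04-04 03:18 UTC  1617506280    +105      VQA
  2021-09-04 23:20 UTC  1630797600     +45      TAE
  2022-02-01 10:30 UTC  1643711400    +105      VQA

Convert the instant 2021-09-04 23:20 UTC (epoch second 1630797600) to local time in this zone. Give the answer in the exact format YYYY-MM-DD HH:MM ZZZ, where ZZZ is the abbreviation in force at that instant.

Query: 2021-09-04 23:20 UTC
Rule 3/4 (TAE, +00:45): 2021-09-04 23:20 UTC ≤ query < 2022-02-01 10:30 UTC
23·60 + 20 + 45 = 1445 min
1445 = 1·1440 + 5; 5 = 0·60 + 5 → 00:05, 2021-09-04 + 1 day = 2021-09-05
→ 2021-09-05 00:05 TAE

2021-09-05 00:05 TAE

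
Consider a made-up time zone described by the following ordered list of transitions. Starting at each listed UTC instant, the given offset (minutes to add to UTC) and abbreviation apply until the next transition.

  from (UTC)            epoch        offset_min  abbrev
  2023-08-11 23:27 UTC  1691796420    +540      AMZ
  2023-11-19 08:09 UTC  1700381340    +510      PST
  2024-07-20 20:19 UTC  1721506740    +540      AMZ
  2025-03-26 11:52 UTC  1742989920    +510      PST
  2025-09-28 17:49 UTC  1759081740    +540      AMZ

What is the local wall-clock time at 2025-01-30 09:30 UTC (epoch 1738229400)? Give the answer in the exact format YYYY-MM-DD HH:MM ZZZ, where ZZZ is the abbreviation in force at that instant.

2025-01-30 18:30 AMZ

Query: 2025-01-30 09:30 UTC
Rule 3/5 (AMZ, +09:00): 2024-07-20 20:19 UTC ≤ query < 2025-03-26 11:52 UTC
9·60 + 30 + 540 = 1110 min
1110 = 0·1440 + 1110; 1110 = 18·60 + 30 → 18:30, same day
→ 2025-01-30 18:30 AMZ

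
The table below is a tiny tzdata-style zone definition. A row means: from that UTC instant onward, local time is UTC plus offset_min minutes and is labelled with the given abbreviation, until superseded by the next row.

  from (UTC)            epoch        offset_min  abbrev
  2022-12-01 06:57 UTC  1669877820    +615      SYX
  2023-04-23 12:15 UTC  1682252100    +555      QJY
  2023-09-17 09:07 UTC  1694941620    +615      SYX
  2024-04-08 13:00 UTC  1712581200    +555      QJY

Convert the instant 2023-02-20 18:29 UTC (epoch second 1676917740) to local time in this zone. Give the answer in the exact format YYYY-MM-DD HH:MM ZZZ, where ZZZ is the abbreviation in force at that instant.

2023-02-21 04:44 SYX

Query: 2023-02-20 18:29 UTC
Rule 1/4 (SYX, +10:15): 2022-12-01 06:57 UTC ≤ query < 2023-04-23 12:15 UTC
18·60 + 29 + 615 = 1724 min
1724 = 1·1440 + 284; 284 = 4·60 + 44 → 04:44, 2023-02-20 + 1 day = 2023-02-21
→ 2023-02-21 04:44 SYX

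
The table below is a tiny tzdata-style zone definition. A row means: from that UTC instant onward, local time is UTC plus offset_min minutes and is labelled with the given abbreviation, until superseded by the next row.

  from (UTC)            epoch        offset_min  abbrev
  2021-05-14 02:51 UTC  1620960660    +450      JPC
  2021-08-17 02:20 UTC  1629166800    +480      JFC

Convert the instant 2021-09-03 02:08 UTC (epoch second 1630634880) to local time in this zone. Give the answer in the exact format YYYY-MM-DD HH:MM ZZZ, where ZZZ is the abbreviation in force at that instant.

Query: 2021-09-03 02:08 UTC
Rule 2/2 (JFC, +08:00): 2021-08-17 02:20 UTC ≤ query < +∞
2·60 + 8 + 480 = 608 min
608 = 0·1440 + 608; 608 = 10·60 + 8 → 10:08, same day
→ 2021-09-03 10:08 JFC

2021-09-03 10:08 JFC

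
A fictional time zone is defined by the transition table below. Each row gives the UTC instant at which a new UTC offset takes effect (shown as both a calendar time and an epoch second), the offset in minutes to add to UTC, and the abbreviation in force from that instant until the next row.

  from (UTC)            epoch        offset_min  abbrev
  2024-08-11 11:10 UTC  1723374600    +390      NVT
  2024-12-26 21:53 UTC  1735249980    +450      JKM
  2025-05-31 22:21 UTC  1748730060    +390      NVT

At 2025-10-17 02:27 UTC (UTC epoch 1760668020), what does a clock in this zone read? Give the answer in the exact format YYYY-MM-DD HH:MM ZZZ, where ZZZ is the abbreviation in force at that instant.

2025-10-17 08:57 NVT

Query: 2025-10-17 02:27 UTC
Rule 3/3 (NVT, +06:30): 2025-05-31 22:21 UTC ≤ query < +∞
2·60 + 27 + 390 = 537 min
537 = 0·1440 + 537; 537 = 8·60 + 57 → 08:57, same day
→ 2025-10-17 08:57 NVT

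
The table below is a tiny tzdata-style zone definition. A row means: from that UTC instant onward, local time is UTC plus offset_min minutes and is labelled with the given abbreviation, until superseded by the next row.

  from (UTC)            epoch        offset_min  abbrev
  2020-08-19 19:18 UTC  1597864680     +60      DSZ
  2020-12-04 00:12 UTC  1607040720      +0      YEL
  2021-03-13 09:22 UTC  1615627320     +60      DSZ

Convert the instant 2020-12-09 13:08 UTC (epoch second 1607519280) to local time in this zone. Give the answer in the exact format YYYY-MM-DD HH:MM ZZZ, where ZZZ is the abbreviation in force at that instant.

2020-12-09 13:08 YEL

Query: 2020-12-09 13:08 UTC
Rule 2/3 (YEL, +00:00): 2020-12-04 00:12 UTC ≤ query < 2021-03-13 09:22 UTC
13·60 + 8 + 0 = 788 min
788 = 0·1440 + 788; 788 = 13·60 + 8 → 13:08, same day
→ 2020-12-09 13:08 YEL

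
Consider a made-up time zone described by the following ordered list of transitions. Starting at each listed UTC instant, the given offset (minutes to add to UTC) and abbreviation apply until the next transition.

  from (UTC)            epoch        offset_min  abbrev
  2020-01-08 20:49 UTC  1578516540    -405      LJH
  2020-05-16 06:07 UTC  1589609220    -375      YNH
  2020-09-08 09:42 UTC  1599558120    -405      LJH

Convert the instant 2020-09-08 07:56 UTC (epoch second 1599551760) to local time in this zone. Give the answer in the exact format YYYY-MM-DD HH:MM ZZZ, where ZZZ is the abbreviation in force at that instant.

Query: 2020-09-08 07:56 UTC
Rule 2/3 (YNH, -06:15): 2020-05-16 06:07 UTC ≤ query < 2020-09-08 09:42 UTC
7·60 + 56 - 375 = 101 min
101 = 0·1440 + 101; 101 = 1·60 + 41 → 01:41, same day
→ 2020-09-08 01:41 YNH

2020-09-08 01:41 YNH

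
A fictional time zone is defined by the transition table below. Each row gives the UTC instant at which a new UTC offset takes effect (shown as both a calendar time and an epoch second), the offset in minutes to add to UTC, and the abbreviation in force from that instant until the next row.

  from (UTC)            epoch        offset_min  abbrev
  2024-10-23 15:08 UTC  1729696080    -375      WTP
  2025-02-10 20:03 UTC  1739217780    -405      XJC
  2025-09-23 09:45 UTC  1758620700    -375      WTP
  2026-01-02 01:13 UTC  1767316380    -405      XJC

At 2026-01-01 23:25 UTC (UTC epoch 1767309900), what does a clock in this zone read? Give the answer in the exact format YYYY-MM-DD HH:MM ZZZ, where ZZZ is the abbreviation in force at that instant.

Query: 2026-01-01 23:25 UTC
Rule 3/4 (WTP, -06:15): 2025-09-23 09:45 UTC ≤ query < 2026-01-02 01:13 UTC
23·60 + 25 - 375 = 1030 min
1030 = 0·1440 + 1030; 1030 = 17·60 + 10 → 17:10, same day
→ 2026-01-01 17:10 WTP

2026-01-01 17:10 WTP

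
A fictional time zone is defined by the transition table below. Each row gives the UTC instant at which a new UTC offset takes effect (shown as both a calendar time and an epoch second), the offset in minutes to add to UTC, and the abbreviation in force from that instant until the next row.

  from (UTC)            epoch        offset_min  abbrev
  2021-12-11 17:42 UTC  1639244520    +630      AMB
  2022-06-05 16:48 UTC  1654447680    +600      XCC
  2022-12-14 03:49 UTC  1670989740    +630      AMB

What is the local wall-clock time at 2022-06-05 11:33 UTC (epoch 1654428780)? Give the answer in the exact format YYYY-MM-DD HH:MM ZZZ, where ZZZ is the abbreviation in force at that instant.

Query: 2022-06-05 11:33 UTC
Rule 1/3 (AMB, +10:30): 2021-12-11 17:42 UTC ≤ query < 2022-06-05 16:48 UTC
11·60 + 33 + 630 = 1323 min
1323 = 0·1440 + 1323; 1323 = 22·60 + 3 → 22:03, same day
→ 2022-06-05 22:03 AMB

2022-06-05 22:03 AMB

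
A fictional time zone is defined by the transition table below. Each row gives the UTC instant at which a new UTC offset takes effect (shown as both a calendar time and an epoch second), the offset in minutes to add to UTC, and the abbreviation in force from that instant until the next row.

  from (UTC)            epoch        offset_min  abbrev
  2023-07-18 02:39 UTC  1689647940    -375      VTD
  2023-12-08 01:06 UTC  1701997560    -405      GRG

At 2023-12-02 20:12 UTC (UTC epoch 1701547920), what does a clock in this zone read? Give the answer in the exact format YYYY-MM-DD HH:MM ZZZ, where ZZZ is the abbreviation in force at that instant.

2023-12-02 13:57 VTD

Query: 2023-12-02 20:12 UTC
Rule 1/2 (VTD, -06:15): 2023-07-18 02:39 UTC ≤ query < 2023-12-08 01:06 UTC
20·60 + 12 - 375 = 837 min
837 = 0·1440 + 837; 837 = 13·60 + 57 → 13:57, same day
→ 2023-12-02 13:57 VTD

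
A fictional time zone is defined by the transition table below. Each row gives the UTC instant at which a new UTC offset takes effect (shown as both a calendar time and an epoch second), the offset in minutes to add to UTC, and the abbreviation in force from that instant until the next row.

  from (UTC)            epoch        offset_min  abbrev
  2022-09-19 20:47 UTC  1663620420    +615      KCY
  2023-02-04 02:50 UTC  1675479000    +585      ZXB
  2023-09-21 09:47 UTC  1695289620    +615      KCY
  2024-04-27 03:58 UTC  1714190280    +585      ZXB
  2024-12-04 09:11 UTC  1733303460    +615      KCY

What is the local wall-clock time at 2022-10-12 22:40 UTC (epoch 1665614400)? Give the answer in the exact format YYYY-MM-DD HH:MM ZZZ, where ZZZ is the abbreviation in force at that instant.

Query: 2022-10-12 22:40 UTC
Rule 1/5 (KCY, +10:15): 2022-09-19 20:47 UTC ≤ query < 2023-02-04 02:50 UTC
22·60 + 40 + 615 = 1975 min
1975 = 1·1440 + 535; 535 = 8·60 + 55 → 08:55, 2022-10-12 + 1 day = 2022-10-13
→ 2022-10-13 08:55 KCY

2022-10-13 08:55 KCY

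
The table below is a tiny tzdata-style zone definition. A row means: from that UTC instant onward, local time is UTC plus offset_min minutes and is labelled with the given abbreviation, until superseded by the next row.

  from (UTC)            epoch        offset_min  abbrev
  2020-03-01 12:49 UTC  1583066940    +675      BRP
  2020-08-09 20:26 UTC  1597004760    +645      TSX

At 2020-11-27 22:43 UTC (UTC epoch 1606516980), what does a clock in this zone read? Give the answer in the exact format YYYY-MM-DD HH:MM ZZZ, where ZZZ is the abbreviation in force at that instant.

Query: 2020-11-27 22:43 UTC
Rule 2/2 (TSX, +10:45): 2020-08-09 20:26 UTC ≤ query < +∞
22·60 + 43 + 645 = 2008 min
2008 = 1·1440 + 568; 568 = 9·60 + 28 → 09:28, 2020-11-27 + 1 day = 2020-11-28
→ 2020-11-28 09:28 TSX

2020-11-28 09:28 TSX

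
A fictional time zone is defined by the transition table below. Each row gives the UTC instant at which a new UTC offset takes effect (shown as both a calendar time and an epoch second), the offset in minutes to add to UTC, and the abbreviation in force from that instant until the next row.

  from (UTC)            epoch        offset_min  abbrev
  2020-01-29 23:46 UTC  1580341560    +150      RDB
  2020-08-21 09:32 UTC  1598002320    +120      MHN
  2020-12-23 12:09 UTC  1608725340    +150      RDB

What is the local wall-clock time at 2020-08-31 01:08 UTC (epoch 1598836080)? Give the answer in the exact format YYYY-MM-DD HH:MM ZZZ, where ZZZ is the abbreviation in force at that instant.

2020-08-31 03:08 MHN

Query: 2020-08-31 01:08 UTC
Rule 2/3 (MHN, +02:00): 2020-08-21 09:32 UTC ≤ query < 2020-12-23 12:09 UTC
1·60 + 8 + 120 = 188 min
188 = 0·1440 + 188; 188 = 3·60 + 8 → 03:08, same day
→ 2020-08-31 03:08 MHN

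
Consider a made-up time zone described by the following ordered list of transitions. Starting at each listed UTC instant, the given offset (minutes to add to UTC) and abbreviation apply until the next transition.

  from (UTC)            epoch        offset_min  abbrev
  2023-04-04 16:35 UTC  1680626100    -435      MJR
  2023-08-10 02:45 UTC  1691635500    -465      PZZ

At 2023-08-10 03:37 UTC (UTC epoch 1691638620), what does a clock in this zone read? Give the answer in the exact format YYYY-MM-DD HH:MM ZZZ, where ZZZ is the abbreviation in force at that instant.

2023-08-09 19:52 PZZ

Query: 2023-08-10 03:37 UTC
Rule 2/2 (PZZ, -07:45): 2023-08-10 02:45 UTC ≤ query < +∞
3·60 + 37 - 465 = -248 min
-248 = -1·1440 + 1192; 1192 = 19·60 + 52 → 19:52, 2023-08-10 - 1 day = 2023-08-09
→ 2023-08-09 19:52 PZZ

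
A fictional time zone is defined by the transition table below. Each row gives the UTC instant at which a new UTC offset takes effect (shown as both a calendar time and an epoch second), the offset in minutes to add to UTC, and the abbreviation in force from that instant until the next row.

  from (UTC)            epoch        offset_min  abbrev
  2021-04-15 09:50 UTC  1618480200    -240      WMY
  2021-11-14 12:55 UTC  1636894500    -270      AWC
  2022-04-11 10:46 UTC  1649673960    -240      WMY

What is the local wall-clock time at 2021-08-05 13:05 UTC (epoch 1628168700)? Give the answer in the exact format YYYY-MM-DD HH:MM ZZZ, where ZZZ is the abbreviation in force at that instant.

2021-08-05 09:05 WMY

Query: 2021-08-05 13:05 UTC
Rule 1/3 (WMY, -04:00): 2021-04-15 09:50 UTC ≤ query < 2021-11-14 12:55 UTC
13·60 + 5 - 240 = 545 min
545 = 0·1440 + 545; 545 = 9·60 + 5 → 09:05, same day
→ 2021-08-05 09:05 WMY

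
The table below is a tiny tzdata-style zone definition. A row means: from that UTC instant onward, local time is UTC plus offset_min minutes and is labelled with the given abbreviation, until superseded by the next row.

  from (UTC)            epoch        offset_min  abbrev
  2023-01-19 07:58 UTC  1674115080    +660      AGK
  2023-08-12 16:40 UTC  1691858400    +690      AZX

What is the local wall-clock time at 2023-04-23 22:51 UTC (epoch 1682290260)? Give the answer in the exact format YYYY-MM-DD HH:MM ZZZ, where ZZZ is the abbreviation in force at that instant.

2023-04-24 09:51 AGK

Query: 2023-04-23 22:51 UTC
Rule 1/2 (AGK, +11:00): 2023-01-19 07:58 UTC ≤ query < 2023-08-12 16:40 UTC
22·60 + 51 + 660 = 2031 min
2031 = 1·1440 + 591; 591 = 9·60 + 51 → 09:51, 2023-04-23 + 1 day = 2023-04-24
→ 2023-04-24 09:51 AGK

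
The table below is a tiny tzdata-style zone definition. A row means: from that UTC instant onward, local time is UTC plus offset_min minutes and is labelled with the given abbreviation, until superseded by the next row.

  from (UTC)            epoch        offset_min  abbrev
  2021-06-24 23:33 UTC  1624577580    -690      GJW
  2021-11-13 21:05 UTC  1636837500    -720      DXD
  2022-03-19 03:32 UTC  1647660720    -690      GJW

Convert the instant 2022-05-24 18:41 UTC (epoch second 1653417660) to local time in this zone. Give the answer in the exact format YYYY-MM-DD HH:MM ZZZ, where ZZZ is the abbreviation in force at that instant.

Query: 2022-05-24 18:41 UTC
Rule 3/3 (GJW, -11:30): 2022-03-19 03:32 UTC ≤ query < +∞
18·60 + 41 - 690 = 431 min
431 = 0·1440 + 431; 431 = 7·60 + 11 → 07:11, same day
→ 2022-05-24 07:11 GJW

2022-05-24 07:11 GJW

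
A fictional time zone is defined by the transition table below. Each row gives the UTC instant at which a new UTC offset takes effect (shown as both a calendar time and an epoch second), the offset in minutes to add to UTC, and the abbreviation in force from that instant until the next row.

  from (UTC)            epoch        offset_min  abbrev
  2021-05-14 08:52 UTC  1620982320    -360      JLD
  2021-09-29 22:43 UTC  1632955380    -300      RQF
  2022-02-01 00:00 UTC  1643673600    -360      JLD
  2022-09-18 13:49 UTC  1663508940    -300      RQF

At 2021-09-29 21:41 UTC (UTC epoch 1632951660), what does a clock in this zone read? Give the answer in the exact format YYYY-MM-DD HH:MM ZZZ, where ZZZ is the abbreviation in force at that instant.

Query: 2021-09-29 21:41 UTC
Rule 1/4 (JLD, -06:00): 2021-05-14 08:52 UTC ≤ query < 2021-09-29 22:43 UTC
21·60 + 41 - 360 = 941 min
941 = 0·1440 + 941; 941 = 15·60 + 41 → 15:41, same day
→ 2021-09-29 15:41 JLD

2021-09-29 15:41 JLD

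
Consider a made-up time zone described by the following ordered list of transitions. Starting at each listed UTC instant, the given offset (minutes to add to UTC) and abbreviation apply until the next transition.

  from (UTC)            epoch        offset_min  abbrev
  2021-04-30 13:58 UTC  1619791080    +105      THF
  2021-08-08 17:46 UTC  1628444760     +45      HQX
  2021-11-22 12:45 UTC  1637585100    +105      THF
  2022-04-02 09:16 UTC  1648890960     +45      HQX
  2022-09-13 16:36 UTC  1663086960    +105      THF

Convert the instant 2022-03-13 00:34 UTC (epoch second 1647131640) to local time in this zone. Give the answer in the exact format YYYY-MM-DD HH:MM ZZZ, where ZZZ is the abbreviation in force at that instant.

Query: 2022-03-13 00:34 UTC
Rule 3/5 (THF, +01:45): 2021-11-22 12:45 UTC ≤ query < 2022-04-02 09:16 UTC
0·60 + 34 + 105 = 139 min
139 = 0·1440 + 139; 139 = 2·60 + 19 → 02:19, same day
→ 2022-03-13 02:19 THF

2022-03-13 02:19 THF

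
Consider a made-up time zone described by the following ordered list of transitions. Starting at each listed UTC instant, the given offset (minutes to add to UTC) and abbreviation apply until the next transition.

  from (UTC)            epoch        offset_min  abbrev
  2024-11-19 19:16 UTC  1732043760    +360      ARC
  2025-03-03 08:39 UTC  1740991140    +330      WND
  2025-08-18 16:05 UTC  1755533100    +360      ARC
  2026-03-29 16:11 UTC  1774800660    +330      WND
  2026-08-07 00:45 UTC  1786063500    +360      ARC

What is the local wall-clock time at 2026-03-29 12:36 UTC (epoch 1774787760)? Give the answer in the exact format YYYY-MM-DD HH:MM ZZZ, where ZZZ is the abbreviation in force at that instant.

Query: 2026-03-29 12:36 UTC
Rule 3/5 (ARC, +06:00): 2025-08-18 16:05 UTC ≤ query < 2026-03-29 16:11 UTC
12·60 + 36 + 360 = 1116 min
1116 = 0·1440 + 1116; 1116 = 18·60 + 36 → 18:36, same day
→ 2026-03-29 18:36 ARC

2026-03-29 18:36 ARC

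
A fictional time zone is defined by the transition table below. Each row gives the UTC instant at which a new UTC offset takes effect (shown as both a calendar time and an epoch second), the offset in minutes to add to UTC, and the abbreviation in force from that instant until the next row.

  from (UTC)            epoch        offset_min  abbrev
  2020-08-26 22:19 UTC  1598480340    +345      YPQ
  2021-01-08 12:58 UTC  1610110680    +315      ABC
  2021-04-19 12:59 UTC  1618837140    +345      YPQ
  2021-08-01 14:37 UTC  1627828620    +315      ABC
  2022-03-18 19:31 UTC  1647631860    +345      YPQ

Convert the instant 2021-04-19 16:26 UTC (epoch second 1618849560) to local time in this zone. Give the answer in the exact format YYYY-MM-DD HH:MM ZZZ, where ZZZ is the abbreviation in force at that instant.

2021-04-19 22:11 YPQ

Query: 2021-04-19 16:26 UTC
Rule 3/5 (YPQ, +05:45): 2021-04-19 12:59 UTC ≤ query < 2021-08-01 14:37 UTC
16·60 + 26 + 345 = 1331 min
1331 = 0·1440 + 1331; 1331 = 22·60 + 11 → 22:11, same day
→ 2021-04-19 22:11 YPQ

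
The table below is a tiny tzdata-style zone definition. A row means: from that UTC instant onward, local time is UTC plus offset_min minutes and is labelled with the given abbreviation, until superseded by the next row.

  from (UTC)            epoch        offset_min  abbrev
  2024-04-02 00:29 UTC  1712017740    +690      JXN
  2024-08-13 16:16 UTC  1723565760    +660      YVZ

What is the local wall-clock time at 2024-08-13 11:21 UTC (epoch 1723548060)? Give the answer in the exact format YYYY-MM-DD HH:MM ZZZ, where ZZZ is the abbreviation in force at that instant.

2024-08-13 22:51 JXN

Query: 2024-08-13 11:21 UTC
Rule 1/2 (JXN, +11:30): 2024-04-02 00:29 UTC ≤ query < 2024-08-13 16:16 UTC
11·60 + 21 + 690 = 1371 min
1371 = 0·1440 + 1371; 1371 = 22·60 + 51 → 22:51, same day
→ 2024-08-13 22:51 JXN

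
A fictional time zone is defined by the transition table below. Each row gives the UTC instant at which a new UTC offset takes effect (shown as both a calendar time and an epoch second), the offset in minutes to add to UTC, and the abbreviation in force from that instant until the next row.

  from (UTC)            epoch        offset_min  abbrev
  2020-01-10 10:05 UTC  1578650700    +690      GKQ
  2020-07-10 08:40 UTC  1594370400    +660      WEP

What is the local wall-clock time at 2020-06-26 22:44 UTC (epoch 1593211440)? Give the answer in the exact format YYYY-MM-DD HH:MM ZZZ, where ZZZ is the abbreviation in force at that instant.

2020-06-27 10:14 GKQ

Query: 2020-06-26 22:44 UTC
Rule 1/2 (GKQ, +11:30): 2020-01-10 10:05 UTC ≤ query < 2020-07-10 08:40 UTC
22·60 + 44 + 690 = 2054 min
2054 = 1·1440 + 614; 614 = 10·60 + 14 → 10:14, 2020-06-26 + 1 day = 2020-06-27
→ 2020-06-27 10:14 GKQ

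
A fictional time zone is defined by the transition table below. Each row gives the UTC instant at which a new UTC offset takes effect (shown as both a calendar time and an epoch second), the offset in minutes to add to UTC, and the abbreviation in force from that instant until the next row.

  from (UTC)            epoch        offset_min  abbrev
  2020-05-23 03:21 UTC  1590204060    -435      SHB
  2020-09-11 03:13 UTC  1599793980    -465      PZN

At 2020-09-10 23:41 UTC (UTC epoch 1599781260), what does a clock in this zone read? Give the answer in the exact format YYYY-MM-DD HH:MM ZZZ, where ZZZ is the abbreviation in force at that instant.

2020-09-10 16:26 SHB

Query: 2020-09-10 23:41 UTC
Rule 1/2 (SHB, -07:15): 2020-05-23 03:21 UTC ≤ query < 2020-09-11 03:13 UTC
23·60 + 41 - 435 = 986 min
986 = 0·1440 + 986; 986 = 16·60 + 26 → 16:26, same day
→ 2020-09-10 16:26 SHB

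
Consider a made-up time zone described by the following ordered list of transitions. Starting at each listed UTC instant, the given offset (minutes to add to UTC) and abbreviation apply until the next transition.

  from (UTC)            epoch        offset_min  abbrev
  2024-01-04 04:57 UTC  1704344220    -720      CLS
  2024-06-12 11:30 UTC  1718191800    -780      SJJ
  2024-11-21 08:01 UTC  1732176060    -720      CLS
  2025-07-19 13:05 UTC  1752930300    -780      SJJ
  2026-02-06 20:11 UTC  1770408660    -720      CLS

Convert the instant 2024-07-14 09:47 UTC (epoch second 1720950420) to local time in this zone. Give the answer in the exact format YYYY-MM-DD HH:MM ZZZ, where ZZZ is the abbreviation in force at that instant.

2024-07-13 20:47 SJJ

Query: 2024-07-14 09:47 UTC
Rule 2/5 (SJJ, -13:00): 2024-06-12 11:30 UTC ≤ query < 2024-11-21 08:01 UTC
9·60 + 47 - 780 = -193 min
-193 = -1·1440 + 1247; 1247 = 20·60 + 47 → 20:47, 2024-07-14 - 1 day = 2024-07-13
→ 2024-07-13 20:47 SJJ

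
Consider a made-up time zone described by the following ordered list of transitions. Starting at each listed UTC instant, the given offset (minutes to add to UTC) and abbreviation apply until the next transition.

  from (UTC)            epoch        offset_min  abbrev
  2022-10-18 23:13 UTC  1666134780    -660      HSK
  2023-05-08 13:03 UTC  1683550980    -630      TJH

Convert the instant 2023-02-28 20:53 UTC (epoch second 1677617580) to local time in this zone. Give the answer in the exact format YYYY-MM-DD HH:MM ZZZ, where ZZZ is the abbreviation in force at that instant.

Query: 2023-02-28 20:53 UTC
Rule 1/2 (HSK, -11:00): 2022-10-18 23:13 UTC ≤ query < 2023-05-08 13:03 UTC
20·60 + 53 - 660 = 593 min
593 = 0·1440 + 593; 593 = 9·60 + 53 → 09:53, same day
→ 2023-02-28 09:53 HSK

2023-02-28 09:53 HSK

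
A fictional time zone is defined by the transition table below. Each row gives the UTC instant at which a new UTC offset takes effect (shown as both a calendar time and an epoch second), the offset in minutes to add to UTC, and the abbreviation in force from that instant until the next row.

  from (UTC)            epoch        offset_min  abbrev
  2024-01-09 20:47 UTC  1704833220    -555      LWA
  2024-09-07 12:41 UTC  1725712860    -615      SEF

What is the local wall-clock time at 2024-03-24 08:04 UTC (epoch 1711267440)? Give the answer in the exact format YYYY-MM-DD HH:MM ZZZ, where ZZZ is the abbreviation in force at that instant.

2024-03-23 22:49 LWA

Query: 2024-03-24 08:04 UTC
Rule 1/2 (LWA, -09:15): 2024-01-09 20:47 UTC ≤ query < 2024-09-07 12:41 UTC
8·60 + 4 - 555 = -71 min
-71 = -1·1440 + 1369; 1369 = 22·60 + 49 → 22:49, 2024-03-24 - 1 day = 2024-03-23
→ 2024-03-23 22:49 LWA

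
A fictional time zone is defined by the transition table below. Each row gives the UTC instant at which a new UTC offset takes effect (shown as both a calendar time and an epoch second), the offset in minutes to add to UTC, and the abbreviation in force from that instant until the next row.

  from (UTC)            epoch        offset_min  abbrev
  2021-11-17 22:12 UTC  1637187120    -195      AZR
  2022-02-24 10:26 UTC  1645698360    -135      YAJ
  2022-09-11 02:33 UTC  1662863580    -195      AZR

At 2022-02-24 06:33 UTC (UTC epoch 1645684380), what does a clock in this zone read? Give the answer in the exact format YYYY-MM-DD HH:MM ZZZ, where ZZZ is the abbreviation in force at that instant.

2022-02-24 03:18 AZR

Query: 2022-02-24 06:33 UTC
Rule 1/3 (AZR, -03:15): 2021-11-17 22:12 UTC ≤ query < 2022-02-24 10:26 UTC
6·60 + 33 - 195 = 198 min
198 = 0·1440 + 198; 198 = 3·60 + 18 → 03:18, same day
→ 2022-02-24 03:18 AZR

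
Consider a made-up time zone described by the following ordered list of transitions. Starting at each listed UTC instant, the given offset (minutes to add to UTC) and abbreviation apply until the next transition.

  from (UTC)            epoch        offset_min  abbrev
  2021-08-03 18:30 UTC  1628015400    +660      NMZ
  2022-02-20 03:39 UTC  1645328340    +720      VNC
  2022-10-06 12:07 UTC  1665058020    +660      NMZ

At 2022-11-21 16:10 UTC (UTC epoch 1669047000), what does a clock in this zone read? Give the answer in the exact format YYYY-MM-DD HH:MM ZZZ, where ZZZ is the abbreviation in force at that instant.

2022-11-22 03:10 NMZ

Query: 2022-11-21 16:10 UTC
Rule 3/3 (NMZ, +11:00): 2022-10-06 12:07 UTC ≤ query < +∞
16·60 + 10 + 660 = 1630 min
1630 = 1·1440 + 190; 190 = 3·60 + 10 → 03:10, 2022-11-21 + 1 day = 2022-11-22
→ 2022-11-22 03:10 NMZ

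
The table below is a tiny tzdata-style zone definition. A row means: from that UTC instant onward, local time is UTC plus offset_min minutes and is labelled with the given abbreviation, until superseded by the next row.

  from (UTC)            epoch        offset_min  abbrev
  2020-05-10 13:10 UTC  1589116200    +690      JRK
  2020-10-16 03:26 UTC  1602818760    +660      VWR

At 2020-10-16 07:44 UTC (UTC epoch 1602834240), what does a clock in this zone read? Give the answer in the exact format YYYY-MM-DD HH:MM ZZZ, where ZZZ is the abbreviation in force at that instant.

2020-10-16 18:44 VWR

Query: 2020-10-16 07:44 UTC
Rule 2/2 (VWR, +11:00): 2020-10-16 03:26 UTC ≤ query < +∞
7·60 + 44 + 660 = 1124 min
1124 = 0·1440 + 1124; 1124 = 18·60 + 44 → 18:44, same day
→ 2020-10-16 18:44 VWR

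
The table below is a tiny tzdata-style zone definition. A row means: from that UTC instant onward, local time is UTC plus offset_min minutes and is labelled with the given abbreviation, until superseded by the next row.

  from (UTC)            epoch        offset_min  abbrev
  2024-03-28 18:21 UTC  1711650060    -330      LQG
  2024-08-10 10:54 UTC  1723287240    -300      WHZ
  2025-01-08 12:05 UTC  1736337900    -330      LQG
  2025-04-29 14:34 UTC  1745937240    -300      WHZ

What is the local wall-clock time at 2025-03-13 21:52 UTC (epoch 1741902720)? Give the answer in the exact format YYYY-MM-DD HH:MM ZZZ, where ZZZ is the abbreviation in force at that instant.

Query: 2025-03-13 21:52 UTC
Rule 3/4 (LQG, -05:30): 2025-01-08 12:05 UTC ≤ query < 2025-04-29 14:34 UTC
21·60 + 52 - 330 = 982 min
982 = 0·1440 + 982; 982 = 16·60 + 22 → 16:22, same day
→ 2025-03-13 16:22 LQG

2025-03-13 16:22 LQG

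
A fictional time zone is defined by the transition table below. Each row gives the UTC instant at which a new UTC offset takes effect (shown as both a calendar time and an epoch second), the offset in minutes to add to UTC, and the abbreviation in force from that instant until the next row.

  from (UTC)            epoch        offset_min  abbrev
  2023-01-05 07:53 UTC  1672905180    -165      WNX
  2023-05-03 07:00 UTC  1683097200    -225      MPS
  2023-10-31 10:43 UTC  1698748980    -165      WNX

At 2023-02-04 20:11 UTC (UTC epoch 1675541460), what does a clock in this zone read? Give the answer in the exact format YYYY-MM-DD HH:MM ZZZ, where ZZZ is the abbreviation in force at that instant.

2023-02-04 17:26 WNX

Query: 2023-02-04 20:11 UTC
Rule 1/3 (WNX, -02:45): 2023-01-05 07:53 UTC ≤ query < 2023-05-03 07:00 UTC
20·60 + 11 - 165 = 1046 min
1046 = 0·1440 + 1046; 1046 = 17·60 + 26 → 17:26, same day
→ 2023-02-04 17:26 WNX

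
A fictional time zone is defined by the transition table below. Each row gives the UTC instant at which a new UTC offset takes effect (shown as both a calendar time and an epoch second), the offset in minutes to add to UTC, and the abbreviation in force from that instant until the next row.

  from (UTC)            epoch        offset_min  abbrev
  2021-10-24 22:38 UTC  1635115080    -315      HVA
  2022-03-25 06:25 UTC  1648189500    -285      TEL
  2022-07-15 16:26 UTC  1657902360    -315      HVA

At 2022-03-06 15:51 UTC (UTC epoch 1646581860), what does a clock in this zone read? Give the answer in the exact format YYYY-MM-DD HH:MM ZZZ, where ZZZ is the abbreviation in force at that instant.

2022-03-06 10:36 HVA

Query: 2022-03-06 15:51 UTC
Rule 1/3 (HVA, -05:15): 2021-10-24 22:38 UTC ≤ query < 2022-03-25 06:25 UTC
15·60 + 51 - 315 = 636 min
636 = 0·1440 + 636; 636 = 10·60 + 36 → 10:36, same day
→ 2022-03-06 10:36 HVA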